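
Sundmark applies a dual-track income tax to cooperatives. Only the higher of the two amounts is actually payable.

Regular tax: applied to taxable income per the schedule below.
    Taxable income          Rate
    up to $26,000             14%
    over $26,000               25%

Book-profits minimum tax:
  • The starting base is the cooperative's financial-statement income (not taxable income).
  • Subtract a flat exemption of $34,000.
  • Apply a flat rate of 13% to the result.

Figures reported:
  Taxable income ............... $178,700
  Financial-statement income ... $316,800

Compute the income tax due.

Regular tax:
  $26,000 × 14% = $3,640
  $152,700 × 25% = $38,175
  → $41,815

Book-profits minimum tax:
  Base (financial-statement income): $316,800
  Less exemption $34,000 → base $282,800
  $282,800 × 13% = $36,764

$41,815 > $36,764, so the regular tax governs.

$41,815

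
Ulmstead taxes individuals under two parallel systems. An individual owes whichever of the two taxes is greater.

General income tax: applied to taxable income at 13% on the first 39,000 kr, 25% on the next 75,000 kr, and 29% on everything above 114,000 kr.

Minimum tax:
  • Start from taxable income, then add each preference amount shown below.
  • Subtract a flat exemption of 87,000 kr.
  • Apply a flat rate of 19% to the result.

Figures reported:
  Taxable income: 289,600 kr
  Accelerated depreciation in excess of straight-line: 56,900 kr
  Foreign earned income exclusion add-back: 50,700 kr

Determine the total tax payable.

74,744 kr

Minimum tax:
  Adjusted income: 289,600 kr + 56,900 kr + 50,700 kr = 397,200 kr
  Less exemption 87,000 kr → base 310,200 kr
  310,200 kr × 19% = 58,938 kr

General income tax:
  39,000 kr × 13% = 5,070 kr
  75,000 kr × 25% = 18,750 kr
  175,600 kr × 29% = 50,924 kr
  → 74,744 kr

74,744 kr > 58,938 kr, so the general income tax governs.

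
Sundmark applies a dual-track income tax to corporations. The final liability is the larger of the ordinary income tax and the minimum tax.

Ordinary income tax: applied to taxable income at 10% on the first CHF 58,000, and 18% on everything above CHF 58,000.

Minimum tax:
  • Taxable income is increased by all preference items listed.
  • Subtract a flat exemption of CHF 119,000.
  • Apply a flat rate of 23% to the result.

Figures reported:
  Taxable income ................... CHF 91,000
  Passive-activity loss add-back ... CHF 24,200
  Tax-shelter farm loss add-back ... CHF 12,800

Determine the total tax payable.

Ordinary income tax:
  CHF 58,000 × 10% = CHF 5,800
  CHF 33,000 × 18% = CHF 5,940
  → CHF 11,740

Minimum tax:
  Adjusted income: CHF 91,000 + CHF 24,200 + CHF 12,800 = CHF 128,000
  Less exemption CHF 119,000 → base CHF 9,000
  CHF 9,000 × 23% = CHF 2,070

CHF 11,740 > CHF 2,070, so the ordinary income tax governs.

CHF 11,740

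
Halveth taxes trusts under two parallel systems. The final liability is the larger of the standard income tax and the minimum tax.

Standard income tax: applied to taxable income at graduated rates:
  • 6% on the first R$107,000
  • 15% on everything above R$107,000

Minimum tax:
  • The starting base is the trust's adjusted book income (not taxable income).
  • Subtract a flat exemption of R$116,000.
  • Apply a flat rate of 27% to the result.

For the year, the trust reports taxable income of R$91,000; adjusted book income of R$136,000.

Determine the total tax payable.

Standard income tax:
  R$91,000 × 6% = R$5,460

Minimum tax:
  Base (adjusted book income): R$136,000
  Less exemption R$116,000 → base R$20,000
  R$20,000 × 27% = R$5,400

R$5,460 > R$5,400, so the standard income tax governs.

R$5,460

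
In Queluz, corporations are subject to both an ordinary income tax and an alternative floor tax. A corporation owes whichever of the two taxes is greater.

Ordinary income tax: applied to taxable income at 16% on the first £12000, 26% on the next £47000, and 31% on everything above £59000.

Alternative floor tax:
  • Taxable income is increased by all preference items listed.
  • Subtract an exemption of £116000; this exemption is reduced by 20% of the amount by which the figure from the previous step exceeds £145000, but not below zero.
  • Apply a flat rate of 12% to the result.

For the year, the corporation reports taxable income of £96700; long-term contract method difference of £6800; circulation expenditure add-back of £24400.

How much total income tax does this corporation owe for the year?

£25827

Alternative floor tax:
  Adjusted income: £96700 + £6800 + £24400 = £127900
  Exemption: £127900 ≤ £145000, so full £116000 applies
  Base: £127900 − £116000 = £11900
  £11900 × 12% = £1428

Ordinary income tax:
  £12000 × 16% = £1920
  £47000 × 26% = £12220
  £37700 × 31% = £11687
  → £25827

£25827 > £1428, so the ordinary income tax governs.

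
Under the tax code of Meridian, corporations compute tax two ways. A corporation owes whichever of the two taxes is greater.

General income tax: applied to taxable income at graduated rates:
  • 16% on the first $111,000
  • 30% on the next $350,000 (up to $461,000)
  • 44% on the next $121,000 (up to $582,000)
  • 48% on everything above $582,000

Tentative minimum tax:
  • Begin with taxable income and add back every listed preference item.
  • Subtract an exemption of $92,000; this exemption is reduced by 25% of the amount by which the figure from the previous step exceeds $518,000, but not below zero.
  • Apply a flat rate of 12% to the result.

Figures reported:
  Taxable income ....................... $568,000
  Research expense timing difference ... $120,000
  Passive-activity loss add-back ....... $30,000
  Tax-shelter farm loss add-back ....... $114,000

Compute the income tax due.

$169,840

General income tax:
  $111,000 × 16% = $17,760
  $350,000 × 30% = $105,000
  $107,000 × 44% = $47,080
  → $169,840

Tentative minimum tax:
  Adjusted income: $568,000 + $120,000 + $30,000 + $114,000 = $832,000
  Exemption: $92,000 − 25% × ($832,000 − $518,000) = $92,000 − $78,500 = $13,500
  Base: $832,000 − $13,500 = $818,500
  $818,500 × 12% = $98,220

$169,840 > $98,220, so the general income tax governs.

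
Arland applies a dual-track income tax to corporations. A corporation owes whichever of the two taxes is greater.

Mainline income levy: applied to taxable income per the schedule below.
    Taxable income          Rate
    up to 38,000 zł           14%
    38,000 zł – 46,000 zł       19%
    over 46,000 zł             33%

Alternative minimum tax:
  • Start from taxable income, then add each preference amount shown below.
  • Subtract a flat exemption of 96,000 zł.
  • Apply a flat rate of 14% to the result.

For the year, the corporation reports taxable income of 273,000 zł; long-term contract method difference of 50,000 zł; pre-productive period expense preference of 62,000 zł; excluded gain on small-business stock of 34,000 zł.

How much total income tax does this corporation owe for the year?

Mainline income levy:
  38,000 zł × 14% = 5,320 zł
  8,000 zł × 19% = 1,520 zł
  227,000 zł × 33% = 74,910 zł
  → 81,750 zł

Alternative minimum tax:
  Adjusted income: 273,000 zł + 50,000 zł + 62,000 zł + 34,000 zł = 419,000 zł
  Less exemption 96,000 zł → base 323,000 zł
  323,000 zł × 14% = 45,220 zł

81,750 zł > 45,220 zł, so the mainline income levy governs.

81,750 zł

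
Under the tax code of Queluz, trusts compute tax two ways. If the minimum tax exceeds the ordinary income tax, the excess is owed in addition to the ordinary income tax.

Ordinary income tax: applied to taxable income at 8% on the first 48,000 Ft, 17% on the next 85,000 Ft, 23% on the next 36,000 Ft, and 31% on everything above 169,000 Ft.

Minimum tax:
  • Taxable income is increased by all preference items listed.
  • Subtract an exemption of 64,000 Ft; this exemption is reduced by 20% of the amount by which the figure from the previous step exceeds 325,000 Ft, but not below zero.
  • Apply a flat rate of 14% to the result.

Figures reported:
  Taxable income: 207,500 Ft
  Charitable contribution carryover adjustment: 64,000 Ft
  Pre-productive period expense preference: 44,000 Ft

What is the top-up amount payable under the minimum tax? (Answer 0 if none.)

0 Ft

Ordinary income tax:
  48,000 Ft × 8% = 3,840 Ft
  85,000 Ft × 17% = 14,450 Ft
  36,000 Ft × 23% = 8,280 Ft
  38,500 Ft × 31% = 11,935 Ft
  → 38,505 Ft

Minimum tax:
  Adjusted income: 207,500 Ft + 64,000 Ft + 44,000 Ft = 315,500 Ft
  Exemption: 315,500 Ft ≤ 325,000 Ft, so full 64,000 Ft applies
  Base: 315,500 Ft − 64,000 Ft = 251,500 Ft
  251,500 Ft × 14% = 35,210 Ft

35,210 Ft ≤ 38,505 Ft, so no add-on is due.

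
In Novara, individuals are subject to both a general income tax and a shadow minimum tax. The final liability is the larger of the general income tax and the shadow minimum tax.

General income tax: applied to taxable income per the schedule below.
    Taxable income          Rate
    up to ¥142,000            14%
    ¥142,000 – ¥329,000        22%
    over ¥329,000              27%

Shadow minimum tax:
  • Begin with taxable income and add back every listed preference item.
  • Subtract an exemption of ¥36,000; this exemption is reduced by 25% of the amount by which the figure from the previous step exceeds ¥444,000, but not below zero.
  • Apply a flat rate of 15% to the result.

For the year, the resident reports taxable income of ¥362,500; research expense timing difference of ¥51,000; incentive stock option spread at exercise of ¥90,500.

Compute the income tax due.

¥72,450

Shadow minimum tax:
  Adjusted income: ¥362,500 + ¥51,000 + ¥90,500 = ¥504,000
  Exemption: ¥36,000 − 25% × (¥504,000 − ¥444,000) = ¥36,000 − ¥15,000 = ¥21,000
  Base: ¥504,000 − ¥21,000 = ¥483,000
  ¥483,000 × 15% = ¥72,450

General income tax:
  ¥142,000 × 14% = ¥19,880
  ¥187,000 × 22% = ¥41,140
  ¥33,500 × 27% = ¥9,045
  → ¥70,065

¥72,450 > ¥70,065, so the shadow minimum tax is the binding amount.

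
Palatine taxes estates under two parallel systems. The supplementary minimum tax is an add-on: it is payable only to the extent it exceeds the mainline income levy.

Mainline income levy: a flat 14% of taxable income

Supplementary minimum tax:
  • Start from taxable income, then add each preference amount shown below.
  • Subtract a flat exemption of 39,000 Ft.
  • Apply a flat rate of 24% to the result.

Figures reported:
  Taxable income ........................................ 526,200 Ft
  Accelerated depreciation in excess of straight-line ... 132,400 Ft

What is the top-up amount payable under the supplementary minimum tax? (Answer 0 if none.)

Supplementary minimum tax:
  Adjusted income: 526,200 Ft + 132,400 Ft = 658,600 Ft
  Less exemption 39,000 Ft → base 619,600 Ft
  619,600 Ft × 24% = 148,704 Ft

Mainline income levy:
  526,200 Ft × 14% = 73,668 Ft

Excess of supplementary minimum tax over mainline income levy: 148,704 Ft − 73,668 Ft = 75,036 Ft.

75,036 Ft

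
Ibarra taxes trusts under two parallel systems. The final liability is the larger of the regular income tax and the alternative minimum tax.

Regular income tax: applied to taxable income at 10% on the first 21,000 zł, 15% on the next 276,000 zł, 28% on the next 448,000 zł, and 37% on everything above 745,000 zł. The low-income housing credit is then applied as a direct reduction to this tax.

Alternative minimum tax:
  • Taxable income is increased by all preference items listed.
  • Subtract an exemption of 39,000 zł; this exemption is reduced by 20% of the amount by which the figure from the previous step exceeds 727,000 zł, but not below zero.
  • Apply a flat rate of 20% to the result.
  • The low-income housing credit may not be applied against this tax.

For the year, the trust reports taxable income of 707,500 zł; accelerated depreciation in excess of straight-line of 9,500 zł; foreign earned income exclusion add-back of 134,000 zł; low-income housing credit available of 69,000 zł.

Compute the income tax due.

Alternative minimum tax:
  Adjusted income: 707,500 zł + 9,500 zł + 134,000 zł = 851,000 zł
  Exemption: 39,000 zł − 20% × (851,000 zł − 727,000 zł) = 39,000 zł − 24,800 zł = 14,200 zł
  Base: 851,000 zł − 14,200 zł = 836,800 zł
  836,800 zł × 20% = 167,360 zł

Regular income tax:
  21,000 zł × 10% = 2,100 zł
  276,000 zł × 15% = 41,400 zł
  410,500 zł × 28% = 114,940 zł
  → 158,440 zł
  Less low-income housing credit 69,000 zł → 89,440 zł

167,360 zł > 89,440 zł, so the alternative minimum tax is the binding amount.

167,360 zł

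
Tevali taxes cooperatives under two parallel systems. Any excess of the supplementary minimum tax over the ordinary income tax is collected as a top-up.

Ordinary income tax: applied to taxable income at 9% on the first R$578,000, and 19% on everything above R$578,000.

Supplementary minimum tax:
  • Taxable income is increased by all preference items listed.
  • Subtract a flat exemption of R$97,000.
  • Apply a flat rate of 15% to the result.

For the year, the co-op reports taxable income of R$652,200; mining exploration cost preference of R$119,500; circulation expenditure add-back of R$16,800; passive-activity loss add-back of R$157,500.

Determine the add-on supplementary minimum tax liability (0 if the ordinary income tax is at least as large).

R$61,232

Ordinary income tax:
  R$578,000 × 9% = R$52,020
  R$74,200 × 19% = R$14,098
  → R$66,118

Supplementary minimum tax:
  Adjusted income: R$652,200 + R$119,500 + R$16,800 + R$157,500 = R$946,000
  Less exemption R$97,000 → base R$849,000
  R$849,000 × 15% = R$127,350

Excess of supplementary minimum tax over ordinary income tax: R$127,350 − R$66,118 = R$61,232.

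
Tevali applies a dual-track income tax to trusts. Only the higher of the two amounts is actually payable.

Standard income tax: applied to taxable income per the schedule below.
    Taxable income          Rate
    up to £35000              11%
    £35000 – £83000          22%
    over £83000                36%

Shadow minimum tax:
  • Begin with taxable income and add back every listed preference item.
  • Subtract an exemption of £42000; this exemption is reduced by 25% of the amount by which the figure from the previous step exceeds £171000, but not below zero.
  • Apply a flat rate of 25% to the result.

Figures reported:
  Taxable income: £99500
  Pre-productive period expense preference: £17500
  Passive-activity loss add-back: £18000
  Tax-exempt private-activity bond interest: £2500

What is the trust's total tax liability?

£23875

Shadow minimum tax:
  Adjusted income: £99500 + £17500 + £18000 + £2500 = £137500
  Exemption: £137500 ≤ £171000, so full £42000 applies
  Base: £137500 − £42000 = £95500
  £95500 × 25% = £23875

Standard income tax:
  £35000 × 11% = £3850
  £48000 × 22% = £10560
  £16500 × 36% = £5940
  → £20350

£23875 > £20350, so the shadow minimum tax is the binding amount.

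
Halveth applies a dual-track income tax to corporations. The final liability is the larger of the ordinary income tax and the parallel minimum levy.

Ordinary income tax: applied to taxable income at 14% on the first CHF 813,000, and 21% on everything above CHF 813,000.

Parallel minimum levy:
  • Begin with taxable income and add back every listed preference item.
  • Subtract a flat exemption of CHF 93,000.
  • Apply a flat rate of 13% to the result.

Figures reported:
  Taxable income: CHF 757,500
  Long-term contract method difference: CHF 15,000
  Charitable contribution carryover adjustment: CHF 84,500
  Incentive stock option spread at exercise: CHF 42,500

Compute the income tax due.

Parallel minimum levy:
  Adjusted income: CHF 757,500 + CHF 15,000 + CHF 84,500 + CHF 42,500 = CHF 899,500
  Less exemption CHF 93,000 → base CHF 806,500
  CHF 806,500 × 13% = CHF 104,845

Ordinary income tax:
  CHF 757,500 × 14% = CHF 106,050

CHF 106,050 > CHF 104,845, so the ordinary income tax governs.

CHF 106,050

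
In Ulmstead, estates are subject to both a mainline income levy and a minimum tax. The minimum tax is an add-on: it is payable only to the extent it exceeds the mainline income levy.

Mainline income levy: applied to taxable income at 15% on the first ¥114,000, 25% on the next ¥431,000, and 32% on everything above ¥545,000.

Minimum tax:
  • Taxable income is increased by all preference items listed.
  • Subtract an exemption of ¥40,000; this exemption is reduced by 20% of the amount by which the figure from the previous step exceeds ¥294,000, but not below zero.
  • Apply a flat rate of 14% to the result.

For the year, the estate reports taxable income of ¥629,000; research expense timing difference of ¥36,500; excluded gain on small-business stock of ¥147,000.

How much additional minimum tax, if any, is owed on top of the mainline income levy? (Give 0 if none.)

Mainline income levy:
  ¥114,000 × 15% = ¥17,100
  ¥431,000 × 25% = ¥107,750
  ¥84,000 × 32% = ¥26,880
  → ¥151,730

Minimum tax:
  Adjusted income: ¥629,000 + ¥36,500 + ¥147,000 = ¥812,500
  Exemption: 20% × (¥812,500 − ¥294,000) = ¥103,700 ≥ ¥40,000, so the exemption is fully phased out
  Base: ¥812,500 − ¥0 = ¥812,500
  ¥812,500 × 14% = ¥113,750

¥113,750 ≤ ¥151,730, so no add-on is due.

¥0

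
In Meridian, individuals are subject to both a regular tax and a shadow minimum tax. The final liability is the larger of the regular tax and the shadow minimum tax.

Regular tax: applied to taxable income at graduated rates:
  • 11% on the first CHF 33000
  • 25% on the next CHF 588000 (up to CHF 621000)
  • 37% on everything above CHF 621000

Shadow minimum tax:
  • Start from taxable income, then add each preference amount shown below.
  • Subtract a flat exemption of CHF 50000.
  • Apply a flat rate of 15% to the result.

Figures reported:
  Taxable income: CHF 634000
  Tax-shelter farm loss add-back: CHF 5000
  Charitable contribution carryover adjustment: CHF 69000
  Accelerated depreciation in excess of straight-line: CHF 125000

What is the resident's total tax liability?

CHF 155440

Shadow minimum tax:
  Adjusted income: CHF 634000 + CHF 5000 + CHF 69000 + CHF 125000 = CHF 833000
  Less exemption CHF 50000 → base CHF 783000
  CHF 783000 × 15% = CHF 117450

Regular tax:
  CHF 33000 × 11% = CHF 3630
  CHF 588000 × 25% = CHF 147000
  CHF 13000 × 37% = CHF 4810
  → CHF 155440

CHF 155440 > CHF 117450, so the regular tax governs.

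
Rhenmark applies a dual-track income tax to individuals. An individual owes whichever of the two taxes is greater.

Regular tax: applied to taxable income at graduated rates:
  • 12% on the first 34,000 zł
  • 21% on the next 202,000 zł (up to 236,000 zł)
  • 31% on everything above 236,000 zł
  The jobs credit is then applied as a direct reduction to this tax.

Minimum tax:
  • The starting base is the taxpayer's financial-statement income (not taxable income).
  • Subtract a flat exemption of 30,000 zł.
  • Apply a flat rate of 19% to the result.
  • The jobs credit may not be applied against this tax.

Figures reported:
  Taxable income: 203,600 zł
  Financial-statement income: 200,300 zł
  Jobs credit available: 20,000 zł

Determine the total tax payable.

Regular tax:
  34,000 zł × 12% = 4,080 zł
  169,600 zł × 21% = 35,616 zł
  → 39,696 zł
  Less jobs credit 20,000 zł → 19,696 zł

Minimum tax:
  Base (financial-statement income): 200,300 zł
  Less exemption 30,000 zł → base 170,300 zł
  170,300 zł × 19% = 32,357 zł

32,357 zł > 19,696 zł, so the minimum tax is the binding amount.

32,357 zł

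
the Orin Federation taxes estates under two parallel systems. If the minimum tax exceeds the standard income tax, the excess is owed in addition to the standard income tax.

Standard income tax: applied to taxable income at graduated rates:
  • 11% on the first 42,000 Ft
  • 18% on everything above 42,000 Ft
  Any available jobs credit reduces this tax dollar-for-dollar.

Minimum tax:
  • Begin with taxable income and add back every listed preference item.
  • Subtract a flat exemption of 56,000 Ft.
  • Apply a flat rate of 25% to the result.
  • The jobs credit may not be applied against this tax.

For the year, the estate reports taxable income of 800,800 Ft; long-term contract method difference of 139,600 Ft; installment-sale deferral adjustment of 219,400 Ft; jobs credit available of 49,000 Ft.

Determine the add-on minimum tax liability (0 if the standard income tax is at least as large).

Minimum tax:
  Adjusted income: 800,800 Ft + 139,600 Ft + 219,400 Ft = 1,159,800 Ft
  Less exemption 56,000 Ft → base 1,103,800 Ft
  1,103,800 Ft × 25% = 275,950 Ft

Standard income tax:
  42,000 Ft × 11% = 4,620 Ft
  758,800 Ft × 18% = 136,584 Ft
  → 141,204 Ft
  Less jobs credit 49,000 Ft → 92,204 Ft

Excess of minimum tax over standard income tax: 275,950 Ft − 92,204 Ft = 183,746 Ft.

183,746 Ft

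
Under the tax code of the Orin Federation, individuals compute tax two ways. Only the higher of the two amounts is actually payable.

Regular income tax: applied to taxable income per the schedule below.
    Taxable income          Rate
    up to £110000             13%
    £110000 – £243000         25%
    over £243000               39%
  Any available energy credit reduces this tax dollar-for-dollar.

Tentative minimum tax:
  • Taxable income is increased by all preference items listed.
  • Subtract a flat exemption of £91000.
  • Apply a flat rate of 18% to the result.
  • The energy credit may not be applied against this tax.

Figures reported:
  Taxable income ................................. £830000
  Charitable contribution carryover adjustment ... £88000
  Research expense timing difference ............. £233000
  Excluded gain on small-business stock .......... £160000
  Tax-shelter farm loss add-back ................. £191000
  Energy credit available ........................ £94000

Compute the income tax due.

£253980

Tentative minimum tax:
  Adjusted income: £830000 + £88000 + £233000 + £160000 + £191000 = £1502000
  Less exemption £91000 → base £1411000
  £1411000 × 18% = £253980

Regular income tax:
  £110000 × 13% = £14300
  £133000 × 25% = £33250
  £587000 × 39% = £228930
  → £276480
  Less energy credit £94000 → £182480

£253980 > £182480, so the tentative minimum tax is the binding amount.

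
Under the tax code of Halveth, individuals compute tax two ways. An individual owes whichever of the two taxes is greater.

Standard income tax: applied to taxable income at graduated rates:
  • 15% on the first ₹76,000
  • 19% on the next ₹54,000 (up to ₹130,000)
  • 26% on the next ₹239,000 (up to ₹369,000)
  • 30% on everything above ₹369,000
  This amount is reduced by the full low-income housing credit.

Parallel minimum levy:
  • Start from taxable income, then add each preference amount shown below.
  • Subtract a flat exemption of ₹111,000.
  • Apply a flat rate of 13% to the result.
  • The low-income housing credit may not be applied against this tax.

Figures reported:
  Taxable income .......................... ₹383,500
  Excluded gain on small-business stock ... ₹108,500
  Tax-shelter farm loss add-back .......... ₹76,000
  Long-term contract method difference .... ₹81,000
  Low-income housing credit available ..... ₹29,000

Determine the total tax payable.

Standard income tax:
  ₹76,000 × 15% = ₹11,400
  ₹54,000 × 19% = ₹10,260
  ₹239,000 × 26% = ₹62,140
  ₹14,500 × 30% = ₹4,350
  → ₹88,150
  Less low-income housing credit ₹29,000 → ₹59,150

Parallel minimum levy:
  Adjusted income: ₹383,500 + ₹108,500 + ₹76,000 + ₹81,000 = ₹649,000
  Less exemption ₹111,000 → base ₹538,000
  ₹538,000 × 13% = ₹69,940

₹69,940 > ₹59,150, so the parallel minimum levy is the binding amount.

₹69,940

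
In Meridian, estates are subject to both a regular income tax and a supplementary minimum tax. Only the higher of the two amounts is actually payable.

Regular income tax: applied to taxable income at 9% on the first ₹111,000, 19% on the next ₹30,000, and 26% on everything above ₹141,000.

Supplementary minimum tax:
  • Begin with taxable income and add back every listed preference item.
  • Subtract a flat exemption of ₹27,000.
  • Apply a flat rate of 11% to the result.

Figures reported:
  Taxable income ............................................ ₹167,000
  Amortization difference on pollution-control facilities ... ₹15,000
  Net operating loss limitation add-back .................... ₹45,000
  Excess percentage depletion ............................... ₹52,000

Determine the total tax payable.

₹27,720

Supplementary minimum tax:
  Adjusted income: ₹167,000 + ₹15,000 + ₹45,000 + ₹52,000 = ₹279,000
  Less exemption ₹27,000 → base ₹252,000
  ₹252,000 × 11% = ₹27,720

Regular income tax:
  ₹111,000 × 9% = ₹9,990
  ₹30,000 × 19% = ₹5,700
  ₹26,000 × 26% = ₹6,760
  → ₹22,450

₹27,720 > ₹22,450, so the supplementary minimum tax is the binding amount.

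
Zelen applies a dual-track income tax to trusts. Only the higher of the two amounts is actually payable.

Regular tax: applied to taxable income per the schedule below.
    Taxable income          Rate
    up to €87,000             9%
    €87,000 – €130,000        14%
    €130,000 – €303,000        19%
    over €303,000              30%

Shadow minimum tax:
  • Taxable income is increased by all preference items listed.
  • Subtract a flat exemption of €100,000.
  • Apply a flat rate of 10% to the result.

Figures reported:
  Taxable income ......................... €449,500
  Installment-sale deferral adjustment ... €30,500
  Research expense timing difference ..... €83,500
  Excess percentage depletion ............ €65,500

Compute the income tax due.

Shadow minimum tax:
  Adjusted income: €449,500 + €30,500 + €83,500 + €65,500 = €629,000
  Less exemption €100,000 → base €529,000
  €529,000 × 10% = €52,900

Regular tax:
  €87,000 × 9% = €7,830
  €43,000 × 14% = €6,020
  €173,000 × 19% = €32,870
  €146,500 × 30% = €43,950
  → €90,670

€90,670 > €52,900, so the regular tax governs.

€90,670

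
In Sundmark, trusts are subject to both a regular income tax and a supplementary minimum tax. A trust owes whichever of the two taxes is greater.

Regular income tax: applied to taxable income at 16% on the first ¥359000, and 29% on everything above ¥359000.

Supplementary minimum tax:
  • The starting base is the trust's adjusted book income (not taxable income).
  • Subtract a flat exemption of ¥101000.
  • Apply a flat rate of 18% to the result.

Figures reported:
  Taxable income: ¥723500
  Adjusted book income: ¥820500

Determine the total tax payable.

¥163145

Regular income tax:
  ¥359000 × 16% = ¥57440
  ¥364500 × 29% = ¥105705
  → ¥163145

Supplementary minimum tax:
  Base (adjusted book income): ¥820500
  Less exemption ¥101000 → base ¥719500
  ¥719500 × 18% = ¥129510

¥163145 > ¥129510, so the regular income tax governs.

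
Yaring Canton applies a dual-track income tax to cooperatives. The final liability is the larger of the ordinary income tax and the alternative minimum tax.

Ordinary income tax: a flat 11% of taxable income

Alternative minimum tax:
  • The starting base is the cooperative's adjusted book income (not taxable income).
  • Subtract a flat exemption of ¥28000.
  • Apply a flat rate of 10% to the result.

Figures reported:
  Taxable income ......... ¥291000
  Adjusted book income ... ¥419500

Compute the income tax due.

Ordinary income tax:
  ¥291000 × 11% = ¥32010

Alternative minimum tax:
  Base (adjusted book income): ¥419500
  Less exemption ¥28000 → base ¥391500
  ¥391500 × 10% = ¥39150

¥39150 > ¥32010, so the alternative minimum tax is the binding amount.

¥39150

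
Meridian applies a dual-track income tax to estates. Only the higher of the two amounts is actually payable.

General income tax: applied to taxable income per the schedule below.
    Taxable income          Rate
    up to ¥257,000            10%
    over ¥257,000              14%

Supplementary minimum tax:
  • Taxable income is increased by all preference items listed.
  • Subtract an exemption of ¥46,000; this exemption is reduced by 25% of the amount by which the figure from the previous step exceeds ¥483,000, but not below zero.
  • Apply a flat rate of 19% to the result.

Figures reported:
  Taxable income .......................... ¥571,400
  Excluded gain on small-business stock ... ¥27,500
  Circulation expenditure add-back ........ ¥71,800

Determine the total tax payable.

Supplementary minimum tax:
  Adjusted income: ¥571,400 + ¥27,500 + ¥71,800 = ¥670,700
  Exemption: 25% × (¥670,700 − ¥483,000) = ¥46,925 ≥ ¥46,000, so the exemption is fully phased out
  Base: ¥670,700 − ¥0 = ¥670,700
  ¥670,700 × 19% = ¥127,433

General income tax:
  ¥257,000 × 10% = ¥25,700
  ¥314,400 × 14% = ¥44,016
  → ¥69,716

¥127,433 > ¥69,716, so the supplementary minimum tax is the binding amount.

¥127,433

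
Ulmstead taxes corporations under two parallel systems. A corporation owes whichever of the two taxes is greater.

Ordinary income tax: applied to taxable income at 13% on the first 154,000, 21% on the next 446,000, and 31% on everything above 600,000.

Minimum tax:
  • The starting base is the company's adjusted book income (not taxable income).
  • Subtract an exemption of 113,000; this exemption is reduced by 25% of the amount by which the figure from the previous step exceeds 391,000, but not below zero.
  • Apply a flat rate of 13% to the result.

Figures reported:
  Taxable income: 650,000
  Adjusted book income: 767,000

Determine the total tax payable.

129,180

Ordinary income tax:
  154,000 × 13% = 20,020
  446,000 × 21% = 93,660
  50,000 × 31% = 15,500
  → 129,180

Minimum tax:
  Base (adjusted book income): 767,000
  Exemption: 113,000 − 25% × (767,000 − 391,000) = 113,000 − 94,000 = 19,000
  Base: 767,000 − 19,000 = 748,000
  748,000 × 13% = 97,240

129,180 > 97,240, so the ordinary income tax governs.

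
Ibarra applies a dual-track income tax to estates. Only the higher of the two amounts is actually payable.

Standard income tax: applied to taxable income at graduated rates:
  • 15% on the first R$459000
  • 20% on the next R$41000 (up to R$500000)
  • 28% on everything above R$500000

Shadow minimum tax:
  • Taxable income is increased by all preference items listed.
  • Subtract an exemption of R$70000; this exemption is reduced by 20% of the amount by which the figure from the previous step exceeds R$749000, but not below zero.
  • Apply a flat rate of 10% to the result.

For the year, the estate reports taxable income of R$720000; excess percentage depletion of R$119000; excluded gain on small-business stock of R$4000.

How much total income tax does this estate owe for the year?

R$138650

Standard income tax:
  R$459000 × 15% = R$68850
  R$41000 × 20% = R$8200
  R$220000 × 28% = R$61600
  → R$138650

Shadow minimum tax:
  Adjusted income: R$720000 + R$119000 + R$4000 = R$843000
  Exemption: R$70000 − 20% × (R$843000 − R$749000) = R$70000 − R$18800 = R$51200
  Base: R$843000 − R$51200 = R$791800
  R$791800 × 10% = R$79180

R$138650 > R$79180, so the standard income tax governs.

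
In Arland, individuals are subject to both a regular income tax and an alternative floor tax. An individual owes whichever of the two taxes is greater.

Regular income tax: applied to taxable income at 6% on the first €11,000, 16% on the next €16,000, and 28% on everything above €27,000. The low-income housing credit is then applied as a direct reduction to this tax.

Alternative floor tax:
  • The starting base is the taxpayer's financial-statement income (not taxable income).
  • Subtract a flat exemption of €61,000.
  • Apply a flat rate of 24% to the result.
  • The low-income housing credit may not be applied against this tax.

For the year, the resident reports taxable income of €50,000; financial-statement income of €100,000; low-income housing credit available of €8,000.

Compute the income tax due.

€9,360

Alternative floor tax:
  Base (financial-statement income): €100,000
  Less exemption €61,000 → base €39,000
  €39,000 × 24% = €9,360

Regular income tax:
  €11,000 × 6% = €660
  €16,000 × 16% = €2,560
  €23,000 × 28% = €6,440
  → €9,660
  Less low-income housing credit €8,000 → €1,660

€9,360 > €1,660, so the alternative floor tax is the binding amount.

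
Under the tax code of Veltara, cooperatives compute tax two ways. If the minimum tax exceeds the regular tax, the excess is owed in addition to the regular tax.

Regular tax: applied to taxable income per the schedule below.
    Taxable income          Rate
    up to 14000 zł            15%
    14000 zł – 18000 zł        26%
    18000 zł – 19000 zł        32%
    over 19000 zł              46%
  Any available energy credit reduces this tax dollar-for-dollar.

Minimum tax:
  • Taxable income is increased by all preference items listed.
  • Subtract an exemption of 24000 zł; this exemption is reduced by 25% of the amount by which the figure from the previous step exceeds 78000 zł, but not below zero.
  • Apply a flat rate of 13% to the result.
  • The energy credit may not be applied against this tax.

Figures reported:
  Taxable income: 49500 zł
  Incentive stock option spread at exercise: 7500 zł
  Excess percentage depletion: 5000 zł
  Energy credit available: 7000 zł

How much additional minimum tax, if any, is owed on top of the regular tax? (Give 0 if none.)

Minimum tax:
  Adjusted income: 49500 zł + 7500 zł + 5000 zł = 62000 zł
  Exemption: 62000 zł ≤ 78000 zł, so full 24000 zł applies
  Base: 62000 zł − 24000 zł = 38000 zł
  38000 zł × 13% = 4940 zł

Regular tax:
  14000 zł × 15% = 2100 zł
  4000 zł × 26% = 1040 zł
  1000 zł × 32% = 320 zł
  30500 zł × 46% = 14030 zł
  → 17490 zł
  Less energy credit 7000 zł → 10490 zł

4940 zł ≤ 10490 zł, so no add-on is due.

0 zł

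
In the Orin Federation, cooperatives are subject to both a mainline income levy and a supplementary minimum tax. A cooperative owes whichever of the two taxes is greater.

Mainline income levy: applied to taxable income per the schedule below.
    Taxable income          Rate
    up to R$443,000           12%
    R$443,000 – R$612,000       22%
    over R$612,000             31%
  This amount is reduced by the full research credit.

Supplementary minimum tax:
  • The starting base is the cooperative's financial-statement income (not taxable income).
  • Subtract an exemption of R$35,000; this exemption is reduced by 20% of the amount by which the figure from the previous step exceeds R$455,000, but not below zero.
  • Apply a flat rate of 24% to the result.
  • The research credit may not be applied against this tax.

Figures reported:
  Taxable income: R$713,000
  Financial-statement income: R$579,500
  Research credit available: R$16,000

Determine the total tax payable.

R$136,656

Mainline income levy:
  R$443,000 × 12% = R$53,160
  R$169,000 × 22% = R$37,180
  R$101,000 × 31% = R$31,310
  → R$121,650
  Less research credit R$16,000 → R$105,650

Supplementary minimum tax:
  Base (financial-statement income): R$579,500
  Exemption: R$35,000 − 20% × (R$579,500 − R$455,000) = R$35,000 − R$24,900 = R$10,100
  Base: R$579,500 − R$10,100 = R$569,400
  R$569,400 × 24% = R$136,656

R$136,656 > R$105,650, so the supplementary minimum tax is the binding amount.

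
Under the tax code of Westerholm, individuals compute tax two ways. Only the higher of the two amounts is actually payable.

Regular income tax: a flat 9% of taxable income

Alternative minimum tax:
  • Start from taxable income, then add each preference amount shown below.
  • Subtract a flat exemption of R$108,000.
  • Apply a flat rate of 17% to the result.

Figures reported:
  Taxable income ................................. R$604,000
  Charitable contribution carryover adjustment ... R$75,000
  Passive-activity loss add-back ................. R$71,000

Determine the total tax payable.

R$109,140

Regular income tax:
  R$604,000 × 9% = R$54,360

Alternative minimum tax:
  Adjusted income: R$604,000 + R$75,000 + R$71,000 = R$750,000
  Less exemption R$108,000 → base R$642,000
  R$642,000 × 17% = R$109,140

R$109,140 > R$54,360, so the alternative minimum tax is the binding amount.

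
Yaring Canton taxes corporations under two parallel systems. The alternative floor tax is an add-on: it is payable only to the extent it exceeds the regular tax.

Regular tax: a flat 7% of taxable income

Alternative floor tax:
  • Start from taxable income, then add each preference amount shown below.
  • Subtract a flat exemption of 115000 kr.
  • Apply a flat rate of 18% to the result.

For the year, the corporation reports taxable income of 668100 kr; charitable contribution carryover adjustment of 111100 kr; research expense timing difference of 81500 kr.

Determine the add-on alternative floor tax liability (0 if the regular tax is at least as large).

Regular tax:
  668100 kr × 7% = 46767 kr

Alternative floor tax:
  Adjusted income: 668100 kr + 111100 kr + 81500 kr = 860700 kr
  Less exemption 115000 kr → base 745700 kr
  745700 kr × 18% = 134226 kr

Excess of alternative floor tax over regular tax: 134226 kr − 46767 kr = 87459 kr.

87459 kr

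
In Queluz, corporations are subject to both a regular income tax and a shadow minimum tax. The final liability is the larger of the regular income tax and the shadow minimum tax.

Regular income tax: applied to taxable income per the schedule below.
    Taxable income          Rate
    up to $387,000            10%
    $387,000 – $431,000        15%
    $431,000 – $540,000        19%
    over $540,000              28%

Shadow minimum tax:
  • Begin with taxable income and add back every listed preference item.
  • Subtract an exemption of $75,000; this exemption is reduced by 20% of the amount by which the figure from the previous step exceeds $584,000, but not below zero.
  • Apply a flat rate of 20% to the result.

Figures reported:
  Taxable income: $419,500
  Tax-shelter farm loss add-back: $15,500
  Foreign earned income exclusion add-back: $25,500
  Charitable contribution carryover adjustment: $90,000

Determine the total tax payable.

$95,100

Regular income tax:
  $387,000 × 10% = $38,700
  $32,500 × 15% = $4,875
  → $43,575

Shadow minimum tax:
  Adjusted income: $419,500 + $15,500 + $25,500 + $90,000 = $550,500
  Exemption: $550,500 ≤ $584,000, so full $75,000 applies
  Base: $550,500 − $75,000 = $475,500
  $475,500 × 20% = $95,100

$95,100 > $43,575, so the shadow minimum tax is the binding amount.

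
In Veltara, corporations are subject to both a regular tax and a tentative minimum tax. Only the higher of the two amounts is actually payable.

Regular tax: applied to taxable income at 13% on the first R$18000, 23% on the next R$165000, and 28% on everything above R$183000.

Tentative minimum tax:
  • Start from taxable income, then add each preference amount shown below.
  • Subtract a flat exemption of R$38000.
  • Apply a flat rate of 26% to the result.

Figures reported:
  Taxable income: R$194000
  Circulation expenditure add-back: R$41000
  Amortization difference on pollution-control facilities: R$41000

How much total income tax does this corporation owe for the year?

Tentative minimum tax:
  Adjusted income: R$194000 + R$41000 + R$41000 = R$276000
  Less exemption R$38000 → base R$238000
  R$238000 × 26% = R$61880

Regular tax:
  R$18000 × 13% = R$2340
  R$165000 × 23% = R$37950
  R$11000 × 28% = R$3080
  → R$43370

R$61880 > R$43370, so the tentative minimum tax is the binding amount.

R$61880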